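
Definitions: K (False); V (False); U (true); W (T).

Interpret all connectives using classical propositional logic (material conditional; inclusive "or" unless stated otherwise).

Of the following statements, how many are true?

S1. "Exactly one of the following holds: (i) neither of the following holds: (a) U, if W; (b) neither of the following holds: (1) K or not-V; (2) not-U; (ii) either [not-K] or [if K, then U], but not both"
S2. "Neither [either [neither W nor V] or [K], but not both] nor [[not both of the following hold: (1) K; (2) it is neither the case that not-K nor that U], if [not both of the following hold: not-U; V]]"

S1: This is ((W → U) ↓ ((K ∨ ¬V) ↓ ¬U)) ⊕ (¬K ⊕ (K → U)).

W → U = T → T = T
¬V = ¬F = T
K ∨ ¬V = F ∨ T = T
¬U = ¬T = F
(K ∨ ¬V) ↓ ¬U = T ↓ F = F
(W → U) ↓ ((K ∨ ¬V) ↓ ¬U) = T ↓ F = F
¬K = ¬F = T
K → U = F → T = T
¬K ⊕ (K → U) = T ⊕ T = F
((W → U) ↓ ((K ∨ ¬V) ↓ ¬U)) ⊕ (¬K ⊕ (K → U)) = F ⊕ F = F
Thus S1 is false.

S2: Formalization: ((W ↓ V) ⊕ K) ↓ ((¬U ↑ V) → (K ↑ (¬K ↓ U)))

W ↓ V = T ↓ F = F
(W ↓ V) ⊕ K = F ⊕ F = F
¬U = ¬T = F
¬U ↑ V = F ↑ F = T
¬K = ¬F = T
¬K ↓ U = T ↓ T = F
K ↑ (¬K ↓ U) = F ↑ F = T
(¬U ↑ V) → (K ↑ (¬K ↓ U)) = T → T = T
((W ↓ V) ⊕ K) ↓ ((¬U ↑ V) → (K ↑ (¬K ↓ U))) = F ↓ T = F
Hence S2 is false.

Count: 0.

0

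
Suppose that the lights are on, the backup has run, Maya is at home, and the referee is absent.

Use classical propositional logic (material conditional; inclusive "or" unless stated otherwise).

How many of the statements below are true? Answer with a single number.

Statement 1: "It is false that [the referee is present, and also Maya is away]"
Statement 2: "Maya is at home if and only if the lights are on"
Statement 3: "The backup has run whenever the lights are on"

Let R = "the referee is present" (F), K = "Maya is at home" (T), L = "the lights are on" (T), S = "the backup has run" (T).

Statement 1: Parsed as ¬(R ∧ ¬K)

¬K = ¬T = F
R ∧ ¬K = F ∧ F = F
¬(R ∧ ¬K) = ¬F = T
So Statement 1 is true.

Statement 2: Formalization: K ↔ L

K ↔ L = T ↔ T = T
Hence Statement 2 is true.

Statement 3: This is L → S.

L → S = T → T = T
Hence Statement 3 is true.

Count: 3.

3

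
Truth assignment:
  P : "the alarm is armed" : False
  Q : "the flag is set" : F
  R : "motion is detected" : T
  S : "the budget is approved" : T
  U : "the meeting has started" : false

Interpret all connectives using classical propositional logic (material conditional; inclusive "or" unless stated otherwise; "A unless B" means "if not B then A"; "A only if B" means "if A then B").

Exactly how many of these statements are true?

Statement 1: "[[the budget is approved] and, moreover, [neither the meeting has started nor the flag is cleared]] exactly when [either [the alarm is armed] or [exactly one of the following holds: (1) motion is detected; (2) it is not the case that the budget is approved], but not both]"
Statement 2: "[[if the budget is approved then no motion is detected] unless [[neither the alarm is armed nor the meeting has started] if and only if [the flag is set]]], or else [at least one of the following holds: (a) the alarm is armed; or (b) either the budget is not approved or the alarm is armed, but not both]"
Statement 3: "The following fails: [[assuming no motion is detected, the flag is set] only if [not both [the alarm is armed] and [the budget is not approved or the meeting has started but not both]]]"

0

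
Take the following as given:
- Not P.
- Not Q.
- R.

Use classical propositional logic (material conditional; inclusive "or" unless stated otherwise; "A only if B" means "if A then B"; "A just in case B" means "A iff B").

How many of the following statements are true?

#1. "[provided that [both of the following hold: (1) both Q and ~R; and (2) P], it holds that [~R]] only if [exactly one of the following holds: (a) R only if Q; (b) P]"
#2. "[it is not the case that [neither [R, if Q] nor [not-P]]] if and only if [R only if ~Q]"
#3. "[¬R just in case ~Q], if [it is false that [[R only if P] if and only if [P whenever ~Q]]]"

2

#1: In symbols: (((Q & ~R) & P) -> ~R) -> ((R -> Q) xor P)

~R = ~T = F
Q & ~R = F & F = F
(Q & ~R) & P = F & F = F
~R = ~T = F
((Q & ~R) & P) -> ~R = F -> F = T
R -> Q = T -> F = F
(R -> Q) xor P = F xor F = F
(((Q & ~R) & P) -> ~R) -> ((R -> Q) xor P) = T -> F = F
Hence #1 is false.

#2: This is ~((Q -> R) nor ~P) <-> (R -> ~Q).

Q -> R = F -> T = T
~P = ~F = T
(Q -> R) nor ~P = T nor T = F
~((Q -> R) nor ~P) = ~F = T
~Q = ~F = T
R -> ~Q = T -> T = T
~((Q -> R) nor ~P) <-> (R -> ~Q) = T <-> T = T
Hence #2 is true.

#3: Parsed as ~((R -> P) <-> (~Q -> P)) -> (~R <-> ~Q)

R -> P = T -> F = F
~Q = ~F = T
~Q -> P = T -> F = F
(R -> P) <-> (~Q -> P) = F <-> F = T
~((R -> P) <-> (~Q -> P)) = ~T = F
~R = ~T = F
~Q = ~F = T
~R <-> ~Q = F <-> T = F
~((R -> P) <-> (~Q -> P)) -> (~R <-> ~Q) = F -> F = T
Thus #3 is true.

2 of the 3 statements are true.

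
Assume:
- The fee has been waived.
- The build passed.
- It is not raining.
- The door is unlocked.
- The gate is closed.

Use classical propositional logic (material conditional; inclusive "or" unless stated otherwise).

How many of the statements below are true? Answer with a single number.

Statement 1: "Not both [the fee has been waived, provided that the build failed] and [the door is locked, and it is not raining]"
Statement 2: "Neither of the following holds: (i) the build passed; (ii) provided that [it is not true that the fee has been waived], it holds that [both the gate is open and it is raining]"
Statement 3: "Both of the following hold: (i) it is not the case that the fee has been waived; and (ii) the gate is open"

1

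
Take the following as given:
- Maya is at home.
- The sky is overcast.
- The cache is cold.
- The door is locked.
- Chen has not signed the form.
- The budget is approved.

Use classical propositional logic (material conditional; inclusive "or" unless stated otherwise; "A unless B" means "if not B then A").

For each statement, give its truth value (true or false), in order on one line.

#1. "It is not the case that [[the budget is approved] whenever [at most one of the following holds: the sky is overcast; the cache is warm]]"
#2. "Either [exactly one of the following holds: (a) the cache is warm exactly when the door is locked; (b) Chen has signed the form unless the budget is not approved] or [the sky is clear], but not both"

Let K = "the sky is overcast" (True), N = "the cache is warm" (False), W = "the budget is approved" (True), D = "the door is locked" (True), L = "Chen has signed the form" (False).

#1: Parsed as not ((K nand N) -> W)

K nand N = True nand False = True
(K nand N) -> W = True -> True = True
not ((K nand N) -> W) = not True = False
Thus #1 is false.

#2: Parsed as ((N iff D) xor (L or not W)) xor not K

N iff D = False iff True = False
not W = not True = False
L or not W = False or False = False
(N iff D) xor (L or not W) = False xor False = False
not K = not True = False
((N iff D) xor (L or not W)) xor not K = False xor False = False
So #2 is false.

#1 False / #2 False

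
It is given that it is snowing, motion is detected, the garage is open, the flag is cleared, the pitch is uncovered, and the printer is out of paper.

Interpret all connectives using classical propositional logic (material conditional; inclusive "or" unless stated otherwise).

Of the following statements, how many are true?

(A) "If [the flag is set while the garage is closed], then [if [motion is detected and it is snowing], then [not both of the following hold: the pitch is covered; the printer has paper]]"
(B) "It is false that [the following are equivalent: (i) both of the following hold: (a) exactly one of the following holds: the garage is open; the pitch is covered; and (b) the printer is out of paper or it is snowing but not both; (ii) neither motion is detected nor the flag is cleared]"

Let S = "the flag is set" (False), R = "the garage is closed" (False), Q = "motion is detected" (True), P = "it is snowing" (True), U = "the pitch is covered" (False), V = "the printer has paper" (False).

(A): Parsed as (S and R) -> ((Q and P) -> (U nand V))

S and R = False and False = False
Q and P = True and True = True
U nand V = False nand False = True
(Q and P) -> (U nand V) = True -> True = True
(S and R) -> ((Q and P) -> (U nand V)) = False -> True = True
Thus (A) is true.

(B): Formalization: not (((not R xor U) and (not V xor P)) iff (Q nor not S))

not R = not False = True
not R xor U = True xor False = True
not V = not False = True
not V xor P = True xor True = False
(not R xor U) and (not V xor P) = True and False = False
not S = not False = True
Q nor not S = True nor True = False
((not R xor U) and (not V xor P)) iff (Q nor not S) = False iff False = True
not (((not R xor U) and (not V xor P)) iff (Q nor not S)) = not True = False
Hence (B) is false.

1 of the 2 statements is true ((A)).

1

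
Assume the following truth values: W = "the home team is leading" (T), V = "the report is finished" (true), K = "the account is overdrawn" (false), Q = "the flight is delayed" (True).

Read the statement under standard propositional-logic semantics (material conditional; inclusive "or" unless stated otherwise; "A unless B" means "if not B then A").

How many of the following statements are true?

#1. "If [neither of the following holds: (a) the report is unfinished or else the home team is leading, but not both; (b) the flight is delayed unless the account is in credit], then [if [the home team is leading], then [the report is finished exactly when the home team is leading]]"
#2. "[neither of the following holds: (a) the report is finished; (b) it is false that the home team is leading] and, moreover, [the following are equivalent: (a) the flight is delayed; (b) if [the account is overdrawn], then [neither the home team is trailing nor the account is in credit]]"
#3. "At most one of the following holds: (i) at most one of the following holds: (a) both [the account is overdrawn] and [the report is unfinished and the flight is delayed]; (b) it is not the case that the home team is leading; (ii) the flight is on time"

2

#1: In symbols: ((not V xor W) nor (Q or not K)) -> (W -> (V iff W))

not V = not True = False
not V xor W = False xor True = True
not K = not False = True
Q or not K = True or True = True
(not V xor W) nor (Q or not K) = True nor True = False
V iff W = True iff True = True
W -> (V iff W) = True -> True = True
((not V xor W) nor (Q or not K)) -> (W -> (V iff W)) = False -> True = True
Hence #1 is true.

#2: Parsed as (V nor not W) and (Q iff (K -> (not W nor not K)))

not W = not True = False
V nor not W = True nor False = False
not W = not True = False
not K = not False = True
not W nor not K = False nor True = False
K -> (not W nor not K) = False -> False = True
Q iff (K -> (not W nor not K)) = True iff True = True
(V nor not W) and (Q iff (K -> (not W nor not K))) = False and True = False
So #2 is false.

#3: This is ((K and (not V and Q)) nand not W) nand not Q.

not V = not True = False
not V and Q = False and True = False
K and (not V and Q) = False and False = False
not W = not True = False
(K and (not V and Q)) nand not W = False nand False = True
not Q = not True = False
((K and (not V and Q)) nand not W) nand not Q = True nand False = True
So #3 is true.

2 of the 3 statements are true.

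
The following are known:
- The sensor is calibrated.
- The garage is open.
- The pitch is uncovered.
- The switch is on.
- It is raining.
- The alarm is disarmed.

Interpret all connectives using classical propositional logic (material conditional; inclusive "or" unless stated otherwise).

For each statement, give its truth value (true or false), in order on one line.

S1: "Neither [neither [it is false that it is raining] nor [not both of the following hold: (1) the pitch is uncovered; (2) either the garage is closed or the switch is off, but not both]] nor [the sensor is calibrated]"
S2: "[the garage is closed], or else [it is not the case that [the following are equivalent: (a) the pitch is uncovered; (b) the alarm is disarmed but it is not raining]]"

Let G = "it is raining" (T), P = "the pitch is covered" (F), H = "the garage is closed" (F), S = "the switch is on" (T), D = "the sensor is calibrated" (T), K = "the alarm is armed" (F).

S1: This is (¬G ↓ (¬P ↑ (H ⊕ ¬S))) ↓ D.

¬G = ¬T = F
¬P = ¬F = T
¬S = ¬T = F
H ⊕ ¬S = F ⊕ F = F
¬P ↑ (H ⊕ ¬S) = T ↑ F = T
¬G ↓ (¬P ↑ (H ⊕ ¬S)) = F ↓ T = F
(¬G ↓ (¬P ↑ (H ⊕ ¬S))) ↓ D = F ↓ T = F
So S1 is false.

S2: Parsed as H ∨ ¬(¬P ↔ (¬K ∧ ¬G))

¬P = ¬F = T
¬K = ¬F = T
¬G = ¬T = F
¬K ∧ ¬G = T ∧ F = F
¬P ↔ (¬K ∧ ¬G) = T ↔ F = F
¬(¬P ↔ (¬K ∧ ¬G)) = ¬F = T
H ∨ ¬(¬P ↔ (¬K ∧ ¬G)) = F ∨ T = T
So S2 is true.

S1 false, S2 true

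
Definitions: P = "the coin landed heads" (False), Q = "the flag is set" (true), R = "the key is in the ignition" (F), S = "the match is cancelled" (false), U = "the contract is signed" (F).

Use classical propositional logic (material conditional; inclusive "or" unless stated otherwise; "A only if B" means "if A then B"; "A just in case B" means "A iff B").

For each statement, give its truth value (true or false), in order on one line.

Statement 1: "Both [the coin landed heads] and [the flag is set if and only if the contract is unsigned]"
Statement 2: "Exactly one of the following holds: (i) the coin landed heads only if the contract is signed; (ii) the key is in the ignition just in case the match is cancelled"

Statement 1 F / Statement 2 F

Statement 1: Parsed as P & (Q <-> ~U)

~U = ~F = T
Q <-> ~U = T <-> T = T
P & (Q <-> ~U) = F & T = F
Hence Statement 1 is false.

Statement 2: In symbols: (P -> U) xor (R <-> S)

P -> U = F -> F = T
R <-> S = F <-> F = T
(P -> U) xor (R <-> S) = T xor T = F
Hence Statement 2 is false.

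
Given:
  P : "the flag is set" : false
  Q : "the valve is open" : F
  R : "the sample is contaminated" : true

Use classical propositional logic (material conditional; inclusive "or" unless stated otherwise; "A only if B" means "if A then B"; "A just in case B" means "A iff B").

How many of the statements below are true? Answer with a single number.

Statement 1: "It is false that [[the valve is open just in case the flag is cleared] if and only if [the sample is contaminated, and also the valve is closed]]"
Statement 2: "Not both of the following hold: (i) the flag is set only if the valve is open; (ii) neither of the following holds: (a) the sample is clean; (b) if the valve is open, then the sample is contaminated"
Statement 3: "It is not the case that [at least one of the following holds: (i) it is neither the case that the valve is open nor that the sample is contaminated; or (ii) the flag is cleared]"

Statement 1: This is ~((Q <-> ~P) <-> (R & ~Q)).

~P = ~F = T
Q <-> ~P = F <-> T = F
~Q = ~F = T
R & ~Q = T & T = T
(Q <-> ~P) <-> (R & ~Q) = F <-> T = F
~((Q <-> ~P) <-> (R & ~Q)) = ~F = T
Hence Statement 1 is true.

Statement 2: This is (P -> Q) nand (~R nor (Q -> R)).

P -> Q = F -> F = T
~R = ~T = F
Q -> R = F -> T = T
~R nor (Q -> R) = F nor T = F
(P -> Q) nand (~R nor (Q -> R)) = T nand F = T
So Statement 2 is true.

Statement 3: Parsed as ~((Q nor R) | ~P)

Q nor R = F nor T = F
~P = ~F = T
(Q nor R) | ~P = F | T = T
~((Q nor R) | ~P) = ~T = F
Hence Statement 3 is false.

2 of the 3 statements are true.

2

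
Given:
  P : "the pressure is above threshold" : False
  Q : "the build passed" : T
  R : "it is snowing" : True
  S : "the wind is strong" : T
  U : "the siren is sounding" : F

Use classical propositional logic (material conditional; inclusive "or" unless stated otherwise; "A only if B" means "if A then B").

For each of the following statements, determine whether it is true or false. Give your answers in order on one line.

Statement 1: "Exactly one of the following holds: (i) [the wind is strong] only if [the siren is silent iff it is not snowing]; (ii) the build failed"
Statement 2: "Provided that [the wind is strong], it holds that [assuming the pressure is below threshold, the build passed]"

Statement 1 F; Statement 2 T

Statement 1: In symbols: (S -> (not U iff not R)) xor not Q

not U = not False = True
not R = not True = False
not U iff not R = True iff False = False
S -> (not U iff not R) = True -> False = False
not Q = not True = False
(S -> (not U iff not R)) xor not Q = False xor False = False
Hence Statement 1 is false.

Statement 2: Formalization: S -> (not P -> Q)

not P = not False = True
not P -> Q = True -> True = True
S -> (not P -> Q) = True -> True = True
Hence Statement 2 is true.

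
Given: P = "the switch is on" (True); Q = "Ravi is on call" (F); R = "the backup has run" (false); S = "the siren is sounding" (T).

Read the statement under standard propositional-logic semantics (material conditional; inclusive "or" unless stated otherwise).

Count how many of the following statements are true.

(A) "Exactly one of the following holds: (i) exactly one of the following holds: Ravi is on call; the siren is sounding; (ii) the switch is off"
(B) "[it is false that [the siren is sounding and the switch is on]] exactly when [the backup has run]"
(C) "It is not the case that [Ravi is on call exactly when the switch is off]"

2

(A): This is (Q xor S) xor not P.

Q xor S = False xor True = True
not P = not True = False
(Q xor S) xor not P = True xor False = True
So (A) is true.

(B): Formalization: not (S and P) iff R

S and P = True and True = True
not (S and P) = not True = False
not (S and P) iff R = False iff False = True
Thus (B) is true.

(C): In symbols: not (Q iff not P)

not P = not True = False
Q iff not P = False iff False = True
not (Q iff not P) = not True = False
So (C) is false.

True statements: 2.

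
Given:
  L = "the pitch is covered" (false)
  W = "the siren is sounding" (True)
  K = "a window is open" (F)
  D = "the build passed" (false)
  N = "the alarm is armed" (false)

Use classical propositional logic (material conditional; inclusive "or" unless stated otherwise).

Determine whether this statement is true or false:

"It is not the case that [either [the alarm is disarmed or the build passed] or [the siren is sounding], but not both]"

The statement is true.

Values: N=F, D=F, W=T.
Parsed as ¬((¬N ∨ D) ⊕ W)

¬N = ¬F = T
¬N ∨ D = T ∨ F = T
(¬N ∨ D) ⊕ W = T ⊕ T = F
¬((¬N ∨ D) ⊕ W) = ¬F = T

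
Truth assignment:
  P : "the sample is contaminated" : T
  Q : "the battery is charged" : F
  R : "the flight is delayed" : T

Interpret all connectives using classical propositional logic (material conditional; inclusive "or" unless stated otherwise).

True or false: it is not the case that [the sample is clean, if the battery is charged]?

In symbols: ¬(Q → ¬P)

¬P = ¬T = F
Q → ¬P = F → F = T
¬(Q → ¬P) = ¬T = F

False.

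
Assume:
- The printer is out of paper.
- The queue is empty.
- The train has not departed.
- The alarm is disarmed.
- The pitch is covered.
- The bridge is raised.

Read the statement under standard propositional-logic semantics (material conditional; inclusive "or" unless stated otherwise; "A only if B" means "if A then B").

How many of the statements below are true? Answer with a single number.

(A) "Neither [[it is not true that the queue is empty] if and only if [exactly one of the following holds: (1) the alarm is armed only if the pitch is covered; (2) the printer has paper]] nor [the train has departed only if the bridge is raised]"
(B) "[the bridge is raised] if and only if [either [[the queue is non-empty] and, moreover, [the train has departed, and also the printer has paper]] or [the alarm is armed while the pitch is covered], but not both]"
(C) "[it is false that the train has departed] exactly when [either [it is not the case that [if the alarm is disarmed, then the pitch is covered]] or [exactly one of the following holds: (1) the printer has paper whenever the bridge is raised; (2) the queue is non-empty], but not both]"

Let L = "the queue is empty" (T), G = "the alarm is armed" (F), R = "the pitch is covered" (T), M = "the printer has paper" (F), Q = "the train has departed" (F), U = "the bridge is raised" (T).

(A): Parsed as (~L <-> ((G -> R) xor M)) nor (Q -> U)

~L = ~T = F
G -> R = F -> T = T
(G -> R) xor M = T xor F = T
~L <-> ((G -> R) xor M) = F <-> T = F
Q -> U = F -> T = T
(~L <-> ((G -> R) xor M)) nor (Q -> U) = F nor T = F
Hence (A) is false.

(B): In symbols: U <-> ((~L & (Q & M)) xor (G & R))

~L = ~T = F
Q & M = F & F = F
~L & (Q & M) = F & F = F
G & R = F & T = F
(~L & (Q & M)) xor (G & R) = F xor F = F
U <-> ((~L & (Q & M)) xor (G & R)) = T <-> F = F
Hence (B) is false.

(C): Parsed as ~Q <-> (~(~G -> R) xor ((U -> M) xor ~L))

~Q = ~F = T
~G = ~F = T
~G -> R = T -> T = T
~(~G -> R) = ~T = F
U -> M = T -> F = F
~L = ~T = F
(U -> M) xor ~L = F xor F = F
~(~G -> R) xor ((U -> M) xor ~L) = F xor F = F
~Q <-> (~(~G -> R) xor ((U -> M) xor ~L)) = T <-> F = F
Thus (C) is false.

Count: 0.

0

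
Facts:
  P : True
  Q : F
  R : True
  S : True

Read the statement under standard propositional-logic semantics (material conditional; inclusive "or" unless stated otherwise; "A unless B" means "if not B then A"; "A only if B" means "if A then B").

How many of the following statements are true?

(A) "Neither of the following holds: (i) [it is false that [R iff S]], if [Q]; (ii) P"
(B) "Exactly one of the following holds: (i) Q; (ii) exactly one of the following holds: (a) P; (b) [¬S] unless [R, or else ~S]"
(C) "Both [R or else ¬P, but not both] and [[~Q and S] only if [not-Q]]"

(A): In symbols: (Q -> not (R iff S)) nor P

R iff S = True iff True = True
not (R iff S) = not True = False
Q -> not (R iff S) = False -> False = True
(Q -> not (R iff S)) nor P = True nor True = False
Hence (A) is false.

(B): This is Q xor (P xor (not S or (R or not S))).

not S = not True = False
not S = not True = False
R or not S = True or False = True
not S or (R or not S) = False or True = True
P xor (not S or (R or not S)) = True xor True = False
Q xor (P xor (not S or (R or not S))) = False xor False = False
Thus (B) is false.

(C): This is (R xor not P) and ((not Q and S) -> not Q).

not P = not True = False
R xor not P = True xor False = True
not Q = not False = True
not Q and S = True and True = True
not Q = not False = True
(not Q and S) -> not Q = True -> True = True
(R xor not P) and ((not Q and S) -> not Q) = True and True = True
Hence (C) is true.

True statements: 1 ((C)).

1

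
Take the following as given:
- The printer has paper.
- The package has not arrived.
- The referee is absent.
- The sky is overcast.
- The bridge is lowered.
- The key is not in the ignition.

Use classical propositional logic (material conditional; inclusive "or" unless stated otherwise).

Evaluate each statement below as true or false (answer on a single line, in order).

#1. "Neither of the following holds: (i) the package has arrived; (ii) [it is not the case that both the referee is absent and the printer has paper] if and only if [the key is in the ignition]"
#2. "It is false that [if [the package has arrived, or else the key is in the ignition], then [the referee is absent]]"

Let Q = "the package has arrived" (F), R = "the referee is present" (F), P = "the printer has paper" (T), V = "the key is in the ignition" (F).

#1: In symbols: Q ↓ ((¬R ↑ P) ↔ V)

¬R = ¬F = T
¬R ↑ P = T ↑ T = F
(¬R ↑ P) ↔ V = F ↔ F = T
Q ↓ ((¬R ↑ P) ↔ V) = F ↓ T = F
So #1 is false.

#2: This is ¬((Q ∨ V) → ¬R).

Q ∨ V = F ∨ F = F
¬R = ¬F = T
(Q ∨ V) → ¬R = F → T = T
¬((Q ∨ V) → ¬R) = ¬T = F
Hence #2 is false.

#1 False; #2 False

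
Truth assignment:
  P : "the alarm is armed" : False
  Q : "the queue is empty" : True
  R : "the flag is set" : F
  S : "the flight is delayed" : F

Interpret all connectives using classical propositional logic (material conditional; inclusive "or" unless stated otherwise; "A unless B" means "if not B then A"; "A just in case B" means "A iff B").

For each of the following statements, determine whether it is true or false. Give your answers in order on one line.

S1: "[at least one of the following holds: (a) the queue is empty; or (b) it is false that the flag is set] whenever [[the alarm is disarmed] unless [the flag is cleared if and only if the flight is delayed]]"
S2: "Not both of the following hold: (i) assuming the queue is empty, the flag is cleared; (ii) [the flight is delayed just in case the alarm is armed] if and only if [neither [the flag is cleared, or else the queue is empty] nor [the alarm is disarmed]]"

S1: In symbols: (not P or (not R iff S)) -> (Q or not R)

not P = not False = True
not R = not False = True
not R iff S = True iff False = False
not P or (not R iff S) = True or False = True
not R = not False = True
Q or not R = True or True = True
(not P or (not R iff S)) -> (Q or not R) = True -> True = True
So S1 is true.

S2: In symbols: (Q -> not R) nand ((S iff P) iff ((not R or Q) nor not P))

not R = not False = True
Q -> not R = True -> True = True
S iff P = False iff False = True
not R = not False = True
not R or Q = True or True = True
not P = not False = True
(not R or Q) nor not P = True nor True = False
(S iff P) iff ((not R or Q) nor not P) = True iff False = False
(Q -> not R) nand ((S iff P) iff ((not R or Q) nor not P)) = True nand False = True
Hence S2 is true.

S1 True, S2 True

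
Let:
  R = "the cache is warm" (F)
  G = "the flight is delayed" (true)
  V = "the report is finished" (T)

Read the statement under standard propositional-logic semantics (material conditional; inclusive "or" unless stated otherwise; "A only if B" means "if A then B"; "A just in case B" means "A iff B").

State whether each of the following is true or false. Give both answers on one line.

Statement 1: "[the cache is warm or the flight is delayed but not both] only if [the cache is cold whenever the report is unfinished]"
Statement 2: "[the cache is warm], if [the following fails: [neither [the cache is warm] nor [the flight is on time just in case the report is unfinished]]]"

Statement 1: In symbols: (R xor G) -> (~V -> ~R)

R xor G = F xor T = T
~V = ~T = F
~R = ~F = T
~V -> ~R = F -> T = T
(R xor G) -> (~V -> ~R) = T -> T = T
Hence Statement 1 is true.

Statement 2: Parsed as ~(R nor (~G <-> ~V)) -> R

~G = ~T = F
~V = ~T = F
~G <-> ~V = F <-> F = T
R nor (~G <-> ~V) = F nor T = F
~(R nor (~G <-> ~V)) = ~F = T
~(R nor (~G <-> ~V)) -> R = T -> F = F
So Statement 2 is false.

Statement 1 T; Statement 2 F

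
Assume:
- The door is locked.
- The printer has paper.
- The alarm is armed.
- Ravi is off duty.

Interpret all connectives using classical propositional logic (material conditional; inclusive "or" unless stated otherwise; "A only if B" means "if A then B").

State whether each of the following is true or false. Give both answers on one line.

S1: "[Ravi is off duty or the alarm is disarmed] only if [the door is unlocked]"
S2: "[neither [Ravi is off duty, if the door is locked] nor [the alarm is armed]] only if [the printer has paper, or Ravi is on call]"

S1 false / S2 true

Let Q = "Ravi is on call" (F), D = "the alarm is armed" (T), R = "the door is locked" (T), V = "the printer has paper" (T).

S1: This is (¬Q ∨ ¬D) → ¬R.

¬Q = ¬F = T
¬D = ¬T = F
¬Q ∨ ¬D = T ∨ F = T
¬R = ¬T = F
(¬Q ∨ ¬D) → ¬R = T → F = F
Hence S1 is false.

S2: Parsed as ((R → ¬Q) ↓ D) → (V ∨ Q)

¬Q = ¬F = T
R → ¬Q = T → T = T
(R → ¬Q) ↓ D = T ↓ T = F
V ∨ Q = T ∨ F = T
((R → ¬Q) ↓ D) → (V ∨ Q) = F → T = T
So S2 is true.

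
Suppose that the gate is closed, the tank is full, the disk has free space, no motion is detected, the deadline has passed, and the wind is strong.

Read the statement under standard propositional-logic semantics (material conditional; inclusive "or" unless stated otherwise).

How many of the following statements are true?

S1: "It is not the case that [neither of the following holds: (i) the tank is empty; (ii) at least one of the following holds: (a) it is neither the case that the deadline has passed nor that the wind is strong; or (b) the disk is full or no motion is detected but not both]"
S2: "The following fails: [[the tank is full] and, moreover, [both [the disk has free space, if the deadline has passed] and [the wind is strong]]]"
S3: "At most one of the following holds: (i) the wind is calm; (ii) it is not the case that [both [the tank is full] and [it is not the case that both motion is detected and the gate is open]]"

Let L = "the tank is full" (T), S = "the deadline has passed" (T), M = "the wind is strong" (T), Q = "the disk is full" (F), K = "motion is detected" (F), U = "the gate is open" (F).

S1: Formalization: ¬(¬L ↓ ((S ↓ M) ∨ (Q ⊕ ¬K)))

¬L = ¬T = F
S ↓ M = T ↓ T = F
¬K = ¬F = T
Q ⊕ ¬K = F ⊕ T = T
(S ↓ M) ∨ (Q ⊕ ¬K) = F ∨ T = T
¬L ↓ ((S ↓ M) ∨ (Q ⊕ ¬K)) = F ↓ T = F
¬(¬L ↓ ((S ↓ M) ∨ (Q ⊕ ¬K))) = ¬F = T
So S1 is true.

S2: Parsed as ¬(L ∧ ((S → ¬Q) ∧ M))

¬Q = ¬F = T
S → ¬Q = T → T = T
(S → ¬Q) ∧ M = T ∧ T = T
L ∧ ((S → ¬Q) ∧ M) = T ∧ T = T
¬(L ∧ ((S → ¬Q) ∧ M)) = ¬T = F
So S2 is false.

S3: In symbols: ¬M ↑ ¬(L ∧ (K ↑ U))

¬M = ¬T = F
K ↑ U = F ↑ F = T
L ∧ (K ↑ U) = T ∧ T = T
¬(L ∧ (K ↑ U)) = ¬T = F
¬M ↑ ¬(L ∧ (K ↑ U)) = F ↑ F = T
So S3 is true.

Count: 2.

2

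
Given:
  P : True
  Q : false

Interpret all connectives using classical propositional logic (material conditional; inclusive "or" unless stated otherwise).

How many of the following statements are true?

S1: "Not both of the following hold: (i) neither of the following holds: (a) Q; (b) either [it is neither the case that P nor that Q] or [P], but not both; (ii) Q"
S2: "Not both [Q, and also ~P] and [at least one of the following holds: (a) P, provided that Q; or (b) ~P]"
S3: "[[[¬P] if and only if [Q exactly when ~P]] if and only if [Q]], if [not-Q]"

3

S1: Parsed as (Q nor ((P nor Q) xor P)) nand Q

P nor Q = True nor False = False
(P nor Q) xor P = False xor True = True
Q nor ((P nor Q) xor P) = False nor True = False
(Q nor ((P nor Q) xor P)) nand Q = False nand False = True
So S1 is true.

S2: Formalization: (Q and not P) nand ((Q -> P) or not P)

not P = not True = False
Q and not P = False and False = False
Q -> P = False -> True = True
not P = not True = False
(Q -> P) or not P = True or False = True
(Q and not P) nand ((Q -> P) or not P) = False nand True = True
Thus S2 is true.

S3: In symbols: not Q -> ((not P iff (Q iff not P)) iff Q)

not Q = not False = True
not P = not True = False
not P = not True = False
Q iff not P = False iff False = True
not P iff (Q iff not P) = False iff True = False
(not P iff (Q iff not P)) iff Q = False iff False = True
not Q -> ((not P iff (Q iff not P)) iff Q) = True -> True = True
So S3 is true.

3 of the 3 statements are true.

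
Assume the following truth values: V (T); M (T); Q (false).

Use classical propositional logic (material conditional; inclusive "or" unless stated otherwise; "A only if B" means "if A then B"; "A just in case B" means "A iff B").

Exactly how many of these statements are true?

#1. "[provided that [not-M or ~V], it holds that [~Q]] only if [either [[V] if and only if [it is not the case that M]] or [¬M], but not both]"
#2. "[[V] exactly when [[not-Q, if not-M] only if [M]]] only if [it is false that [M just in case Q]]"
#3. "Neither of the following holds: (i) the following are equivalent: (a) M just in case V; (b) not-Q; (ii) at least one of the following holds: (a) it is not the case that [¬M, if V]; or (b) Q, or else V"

#1: In symbols: ((¬M ∨ ¬V) → ¬Q) → ((V ↔ ¬M) ⊕ ¬M)

¬M = ¬T = F
¬V = ¬T = F
¬M ∨ ¬V = F ∨ F = F
¬Q = ¬F = T
(¬M ∨ ¬V) → ¬Q = F → T = T
¬M = ¬T = F
V ↔ ¬M = T ↔ F = F
¬M = ¬T = F
(V ↔ ¬M) ⊕ ¬M = F ⊕ F = F
((¬M ∨ ¬V) → ¬Q) → ((V ↔ ¬M) ⊕ ¬M) = T → F = F
Thus #1 is false.

#2: This is (V ↔ ((¬M → ¬Q) → M)) → ¬(M ↔ Q).

¬M = ¬T = F
¬Q = ¬F = T
¬M → ¬Q = F → T = T
(¬M → ¬Q) → M = T → T = T
V ↔ ((¬M → ¬Q) → M) = T ↔ T = T
M ↔ Q = T ↔ F = F
¬(M ↔ Q) = ¬F = T
(V ↔ ((¬M → ¬Q) → M)) → ¬(M ↔ Q) = T → T = T
So #2 is true.

#3: Formalization: ((M ↔ V) ↔ ¬Q) ↓ (¬(V → ¬M) ∨ (Q ∨ V))

M ↔ V = T ↔ T = T
¬Q = ¬F = T
(M ↔ V) ↔ ¬Q = T ↔ T = T
¬M = ¬T = F
V → ¬M = T → F = F
¬(V → ¬M) = ¬F = T
Q ∨ V = F ∨ T = T
¬(V → ¬M) ∨ (Q ∨ V) = T ∨ T = T
((M ↔ V) ↔ ¬Q) ↓ (¬(V → ¬M) ∨ (Q ∨ V)) = T ↓ T = F
Hence #3 is false.

Count: 1.

1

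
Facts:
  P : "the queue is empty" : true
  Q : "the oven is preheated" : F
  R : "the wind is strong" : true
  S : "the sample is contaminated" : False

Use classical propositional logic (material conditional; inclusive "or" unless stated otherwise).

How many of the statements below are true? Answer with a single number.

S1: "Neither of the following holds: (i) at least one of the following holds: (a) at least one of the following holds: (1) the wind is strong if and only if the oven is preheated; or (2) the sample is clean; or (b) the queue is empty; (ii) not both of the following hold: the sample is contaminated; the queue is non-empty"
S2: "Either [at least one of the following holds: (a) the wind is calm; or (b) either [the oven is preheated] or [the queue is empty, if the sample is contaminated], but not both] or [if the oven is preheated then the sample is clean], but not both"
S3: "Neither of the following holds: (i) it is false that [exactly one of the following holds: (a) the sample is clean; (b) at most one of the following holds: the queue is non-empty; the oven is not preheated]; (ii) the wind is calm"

S1: This is (((R <-> Q) | ~S) | P) nor (S nand ~P).

R <-> Q = T <-> F = F
~S = ~F = T
(R <-> Q) | ~S = F | T = T
((R <-> Q) | ~S) | P = T | T = T
~P = ~T = F
S nand ~P = F nand F = T
(((R <-> Q) | ~S) | P) nor (S nand ~P) = T nor T = F
So S1 is false.

S2: This is (~R | (Q xor (S -> P))) xor (Q -> ~S).

~R = ~T = F
S -> P = F -> T = T
Q xor (S -> P) = F xor T = T
~R | (Q xor (S -> P)) = F | T = T
~S = ~F = T
Q -> ~S = F -> T = T
(~R | (Q xor (S -> P))) xor (Q -> ~S) = T xor T = F
Hence S2 is false.

S3: This is ~(~S xor (~P nand ~Q)) nor ~R.

~S = ~F = T
~P = ~T = F
~Q = ~F = T
~P nand ~Q = F nand T = T
~S xor (~P nand ~Q) = T xor T = F
~(~S xor (~P nand ~Q)) = ~F = T
~R = ~T = F
~(~S xor (~P nand ~Q)) nor ~R = T nor F = F
So S3 is false.

True statements: 0 (none).

0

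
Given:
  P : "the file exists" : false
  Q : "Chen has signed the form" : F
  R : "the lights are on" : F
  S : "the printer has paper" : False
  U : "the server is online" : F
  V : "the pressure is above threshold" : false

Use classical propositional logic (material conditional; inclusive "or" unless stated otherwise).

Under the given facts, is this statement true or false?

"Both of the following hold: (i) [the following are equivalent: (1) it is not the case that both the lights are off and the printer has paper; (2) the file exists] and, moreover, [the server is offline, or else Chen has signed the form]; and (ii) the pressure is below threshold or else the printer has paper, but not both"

false

Values: R=False, S=False, P=False, U=False, Q=False, V=False.
Formalization: (((not R nand S) iff P) and (not U or Q)) and (not V xor S)

not R = not False = True
not R nand S = True nand False = True
(not R nand S) iff P = True iff False = False
not U = not False = True
not U or Q = True or False = True
((not R nand S) iff P) and (not U or Q) = False and True = False
not V = not False = True
not V xor S = True xor False = True
(((not R nand S) iff P) and (not U or Q)) and (not V xor S) = False and True = False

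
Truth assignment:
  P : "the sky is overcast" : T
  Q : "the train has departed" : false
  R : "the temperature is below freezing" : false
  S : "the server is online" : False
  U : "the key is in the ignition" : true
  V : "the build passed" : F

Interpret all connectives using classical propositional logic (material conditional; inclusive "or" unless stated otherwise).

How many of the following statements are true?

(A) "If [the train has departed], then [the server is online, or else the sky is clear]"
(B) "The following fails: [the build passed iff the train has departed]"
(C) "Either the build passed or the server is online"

(A): Parsed as Q → (S ∨ ¬P)

¬P = ¬T = F
S ∨ ¬P = F ∨ F = F
Q → (S ∨ ¬P) = F → F = T
So (A) is true.

(B): In symbols: ¬(V ↔ Q)

V ↔ Q = F ↔ F = T
¬(V ↔ Q) = ¬T = F
Hence (B) is false.

(C): In symbols: V ∨ S

V ∨ S = F ∨ F = F
Hence (C) is false.

Count: 1.

1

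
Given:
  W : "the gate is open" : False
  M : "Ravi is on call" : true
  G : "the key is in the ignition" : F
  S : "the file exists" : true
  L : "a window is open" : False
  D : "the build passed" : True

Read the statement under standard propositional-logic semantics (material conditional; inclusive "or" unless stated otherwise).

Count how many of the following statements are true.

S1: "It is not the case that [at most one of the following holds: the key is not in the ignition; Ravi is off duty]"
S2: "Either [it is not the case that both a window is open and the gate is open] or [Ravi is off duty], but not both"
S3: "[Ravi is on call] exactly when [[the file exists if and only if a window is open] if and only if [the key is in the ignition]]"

2

S1: Parsed as not (not G nand not M)

not G = not False = True
not M = not True = False
not G nand not M = True nand False = True
not (not G nand not M) = not True = False
Hence S1 is false.

S2: This is (L nand W) xor not M.

L nand W = False nand False = True
not M = not True = False
(L nand W) xor not M = True xor False = True
So S2 is true.

S3: In symbols: M iff ((S iff L) iff G)

S iff L = True iff False = False
(S iff L) iff G = False iff False = True
M iff ((S iff L) iff G) = True iff True = True
Thus S3 is true.

Count: 2.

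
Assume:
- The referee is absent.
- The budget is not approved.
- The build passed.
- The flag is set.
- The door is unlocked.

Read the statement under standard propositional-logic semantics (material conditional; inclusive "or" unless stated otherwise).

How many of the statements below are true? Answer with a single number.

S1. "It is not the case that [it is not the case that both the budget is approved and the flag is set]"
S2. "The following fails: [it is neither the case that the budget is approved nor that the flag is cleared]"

0

Let M = "the budget is approved" (F), U = "the flag is set" (T).

S1: Parsed as ¬(M ↑ U)

M ↑ U = F ↑ T = T
¬(M ↑ U) = ¬T = F
So S1 is false.

S2: Formalization: ¬(M ↓ ¬U)

¬U = ¬T = F
M ↓ ¬U = F ↓ F = T
¬(M ↓ ¬U) = ¬T = F
So S2 is false.

Count: 0.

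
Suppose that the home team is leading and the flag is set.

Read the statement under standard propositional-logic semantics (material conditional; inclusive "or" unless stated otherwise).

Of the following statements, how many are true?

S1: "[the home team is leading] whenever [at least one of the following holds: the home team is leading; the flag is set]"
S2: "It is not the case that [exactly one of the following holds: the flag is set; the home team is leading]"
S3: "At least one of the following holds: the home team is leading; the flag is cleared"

3

Let D = "the home team is leading" (T), W = "the flag is set" (T).

S1: This is (D ∨ W) → D.

D ∨ W = T ∨ T = T
(D ∨ W) → D = T → T = T
So S1 is true.

S2: This is ¬(W ⊕ D).

W ⊕ D = T ⊕ T = F
¬(W ⊕ D) = ¬F = T
Hence S2 is true.

S3: In symbols: D ∨ ¬W

¬W = ¬T = F
D ∨ ¬W = T ∨ F = T
So S3 is true.

3 of the 3 statements are true.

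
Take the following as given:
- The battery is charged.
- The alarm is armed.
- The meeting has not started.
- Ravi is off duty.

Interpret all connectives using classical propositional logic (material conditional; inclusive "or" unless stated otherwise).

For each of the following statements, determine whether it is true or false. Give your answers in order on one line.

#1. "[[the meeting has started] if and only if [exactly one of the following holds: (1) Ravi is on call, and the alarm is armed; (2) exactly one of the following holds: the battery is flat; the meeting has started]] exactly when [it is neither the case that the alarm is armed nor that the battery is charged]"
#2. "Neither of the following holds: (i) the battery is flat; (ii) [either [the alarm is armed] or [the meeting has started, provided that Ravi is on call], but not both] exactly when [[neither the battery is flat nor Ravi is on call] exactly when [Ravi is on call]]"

#1 false, #2 false

Let U = "the meeting has started" (F), S = "Ravi is on call" (F), W = "the alarm is armed" (T), D = "the battery is charged" (T).

#1: Parsed as (U ↔ ((S ∧ W) ⊕ (¬D ⊕ U))) ↔ (W ↓ D)

S ∧ W = F ∧ T = F
¬D = ¬T = F
¬D ⊕ U = F ⊕ F = F
(S ∧ W) ⊕ (¬D ⊕ U) = F ⊕ F = F
U ↔ ((S ∧ W) ⊕ (¬D ⊕ U)) = F ↔ F = T
W ↓ D = T ↓ T = F
(U ↔ ((S ∧ W) ⊕ (¬D ⊕ U))) ↔ (W ↓ D) = T ↔ F = F
Hence #1 is false.

#2: In symbols: ¬D ↓ ((W ⊕ (S → U)) ↔ ((¬D ↓ S) ↔ S))

¬D = ¬T = F
S → U = F → F = T
W ⊕ (S → U) = T ⊕ T = F
¬D = ¬T = F
¬D ↓ S = F ↓ F = T
(¬D ↓ S) ↔ S = T ↔ F = F
(W ⊕ (S → U)) ↔ ((¬D ↓ S) ↔ S) = F ↔ F = T
¬D ↓ ((W ⊕ (S → U)) ↔ ((¬D ↓ S) ↔ S)) = F ↓ T = F
Hence #2 is false.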